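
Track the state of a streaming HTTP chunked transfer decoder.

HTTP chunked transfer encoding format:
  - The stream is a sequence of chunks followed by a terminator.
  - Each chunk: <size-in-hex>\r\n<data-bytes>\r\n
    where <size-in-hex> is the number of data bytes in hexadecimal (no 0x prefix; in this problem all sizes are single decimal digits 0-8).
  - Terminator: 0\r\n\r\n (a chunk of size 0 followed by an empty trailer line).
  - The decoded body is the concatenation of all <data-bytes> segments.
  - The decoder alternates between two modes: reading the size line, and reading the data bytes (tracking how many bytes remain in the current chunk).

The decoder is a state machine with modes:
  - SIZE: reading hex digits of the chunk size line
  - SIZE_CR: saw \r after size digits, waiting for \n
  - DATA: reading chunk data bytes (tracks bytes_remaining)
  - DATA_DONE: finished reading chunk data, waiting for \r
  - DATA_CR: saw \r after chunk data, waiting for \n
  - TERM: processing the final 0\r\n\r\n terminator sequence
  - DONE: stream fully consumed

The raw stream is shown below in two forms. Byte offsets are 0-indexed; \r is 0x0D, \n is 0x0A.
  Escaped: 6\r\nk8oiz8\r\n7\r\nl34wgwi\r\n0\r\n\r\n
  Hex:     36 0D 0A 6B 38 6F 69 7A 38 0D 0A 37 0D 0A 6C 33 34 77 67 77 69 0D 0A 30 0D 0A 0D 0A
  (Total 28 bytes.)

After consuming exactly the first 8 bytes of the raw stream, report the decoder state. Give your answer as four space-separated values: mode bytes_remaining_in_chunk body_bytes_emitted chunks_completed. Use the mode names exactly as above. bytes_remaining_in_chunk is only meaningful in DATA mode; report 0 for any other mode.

Byte 0 = '6': mode=SIZE remaining=0 emitted=0 chunks_done=0
Byte 1 = 0x0D: mode=SIZE_CR remaining=0 emitted=0 chunks_done=0
Byte 2 = 0x0A: mode=DATA remaining=6 emitted=0 chunks_done=0
Byte 3 = 'k': mode=DATA remaining=5 emitted=1 chunks_done=0
Byte 4 = '8': mode=DATA remaining=4 emitted=2 chunks_done=0
Byte 5 = 'o': mode=DATA remaining=3 emitted=3 chunks_done=0
Byte 6 = 'i': mode=DATA remaining=2 emitted=4 chunks_done=0
Byte 7 = 'z': mode=DATA remaining=1 emitted=5 chunks_done=0

Answer: DATA 1 5 0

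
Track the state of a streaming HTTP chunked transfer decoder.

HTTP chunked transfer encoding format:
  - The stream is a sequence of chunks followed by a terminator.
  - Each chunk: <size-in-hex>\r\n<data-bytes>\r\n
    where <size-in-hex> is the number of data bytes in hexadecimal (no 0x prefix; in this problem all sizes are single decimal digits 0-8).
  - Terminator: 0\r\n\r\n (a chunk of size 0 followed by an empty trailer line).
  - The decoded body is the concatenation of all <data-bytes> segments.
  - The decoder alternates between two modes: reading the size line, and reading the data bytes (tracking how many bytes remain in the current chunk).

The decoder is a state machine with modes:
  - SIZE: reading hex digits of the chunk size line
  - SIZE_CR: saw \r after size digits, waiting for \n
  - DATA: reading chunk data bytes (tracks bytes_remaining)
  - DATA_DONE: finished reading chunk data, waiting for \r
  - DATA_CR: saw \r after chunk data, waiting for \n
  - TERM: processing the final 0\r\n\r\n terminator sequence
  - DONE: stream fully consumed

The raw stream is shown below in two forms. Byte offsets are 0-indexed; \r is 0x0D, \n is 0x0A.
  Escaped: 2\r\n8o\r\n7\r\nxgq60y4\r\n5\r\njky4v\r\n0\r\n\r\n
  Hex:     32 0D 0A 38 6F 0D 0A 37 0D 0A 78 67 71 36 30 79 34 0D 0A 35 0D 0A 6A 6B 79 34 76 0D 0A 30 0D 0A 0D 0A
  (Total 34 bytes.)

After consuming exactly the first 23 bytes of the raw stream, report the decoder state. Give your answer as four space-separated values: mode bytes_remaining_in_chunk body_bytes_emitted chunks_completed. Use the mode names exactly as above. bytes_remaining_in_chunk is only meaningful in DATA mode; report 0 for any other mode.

Byte 0 = '2': mode=SIZE remaining=0 emitted=0 chunks_done=0
Byte 1 = 0x0D: mode=SIZE_CR remaining=0 emitted=0 chunks_done=0
Byte 2 = 0x0A: mode=DATA remaining=2 emitted=0 chunks_done=0
Byte 3 = '8': mode=DATA remaining=1 emitted=1 chunks_done=0
Byte 4 = 'o': mode=DATA_DONE remaining=0 emitted=2 chunks_done=0
Byte 5 = 0x0D: mode=DATA_CR remaining=0 emitted=2 chunks_done=0
Byte 6 = 0x0A: mode=SIZE remaining=0 emitted=2 chunks_done=1
Byte 7 = '7': mode=SIZE remaining=0 emitted=2 chunks_done=1
Byte 8 = 0x0D: mode=SIZE_CR remaining=0 emitted=2 chunks_done=1
Byte 9 = 0x0A: mode=DATA remaining=7 emitted=2 chunks_done=1
Byte 10 = 'x': mode=DATA remaining=6 emitted=3 chunks_done=1
Byte 11 = 'g': mode=DATA remaining=5 emitted=4 chunks_done=1
Byte 12 = 'q': mode=DATA remaining=4 emitted=5 chunks_done=1
Byte 13 = '6': mode=DATA remaining=3 emitted=6 chunks_done=1
Byte 14 = '0': mode=DATA remaining=2 emitted=7 chunks_done=1
Byte 15 = 'y': mode=DATA remaining=1 emitted=8 chunks_done=1
Byte 16 = '4': mode=DATA_DONE remaining=0 emitted=9 chunks_done=1
Byte 17 = 0x0D: mode=DATA_CR remaining=0 emitted=9 chunks_done=1
Byte 18 = 0x0A: mode=SIZE remaining=0 emitted=9 chunks_done=2
Byte 19 = '5': mode=SIZE remaining=0 emitted=9 chunks_done=2
Byte 20 = 0x0D: mode=SIZE_CR remaining=0 emitted=9 chunks_done=2
Byte 21 = 0x0A: mode=DATA remaining=5 emitted=9 chunks_done=2
Byte 22 = 'j': mode=DATA remaining=4 emitted=10 chunks_done=2

Answer: DATA 4 10 2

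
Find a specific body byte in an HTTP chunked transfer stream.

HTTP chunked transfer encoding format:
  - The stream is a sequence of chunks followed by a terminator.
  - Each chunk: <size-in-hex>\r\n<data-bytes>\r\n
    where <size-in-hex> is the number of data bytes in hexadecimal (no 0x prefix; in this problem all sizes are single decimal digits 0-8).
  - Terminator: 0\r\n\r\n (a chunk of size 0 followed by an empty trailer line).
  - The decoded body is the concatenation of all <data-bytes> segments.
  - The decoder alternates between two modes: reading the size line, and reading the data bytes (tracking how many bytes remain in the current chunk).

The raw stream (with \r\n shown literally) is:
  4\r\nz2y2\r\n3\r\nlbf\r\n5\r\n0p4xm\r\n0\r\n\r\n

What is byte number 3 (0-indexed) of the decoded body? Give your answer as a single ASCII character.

Answer: 2

Derivation:
Chunk 1: stream[0..1]='4' size=0x4=4, data at stream[3..7]='z2y2' -> body[0..4], body so far='z2y2'
Chunk 2: stream[9..10]='3' size=0x3=3, data at stream[12..15]='lbf' -> body[4..7], body so far='z2y2lbf'
Chunk 3: stream[17..18]='5' size=0x5=5, data at stream[20..25]='0p4xm' -> body[7..12], body so far='z2y2lbf0p4xm'
Chunk 4: stream[27..28]='0' size=0 (terminator). Final body='z2y2lbf0p4xm' (12 bytes)
Body byte 3 = '2'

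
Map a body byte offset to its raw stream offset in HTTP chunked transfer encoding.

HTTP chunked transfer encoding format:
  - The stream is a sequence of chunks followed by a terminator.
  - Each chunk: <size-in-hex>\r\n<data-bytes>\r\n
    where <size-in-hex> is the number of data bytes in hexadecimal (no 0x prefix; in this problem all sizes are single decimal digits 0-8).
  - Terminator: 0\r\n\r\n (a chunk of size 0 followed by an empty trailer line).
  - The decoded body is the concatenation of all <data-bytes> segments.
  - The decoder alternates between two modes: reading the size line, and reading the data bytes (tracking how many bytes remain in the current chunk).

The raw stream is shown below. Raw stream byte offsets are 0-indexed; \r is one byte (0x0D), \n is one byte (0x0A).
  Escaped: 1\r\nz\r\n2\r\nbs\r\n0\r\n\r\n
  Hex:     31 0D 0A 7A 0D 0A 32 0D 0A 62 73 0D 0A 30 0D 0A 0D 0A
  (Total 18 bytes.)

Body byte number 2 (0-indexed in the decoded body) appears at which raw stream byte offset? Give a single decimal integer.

Answer: 10

Derivation:
Chunk 1: stream[0..1]='1' size=0x1=1, data at stream[3..4]='z' -> body[0..1], body so far='z'
Chunk 2: stream[6..7]='2' size=0x2=2, data at stream[9..11]='bs' -> body[1..3], body so far='zbs'
Chunk 3: stream[13..14]='0' size=0 (terminator). Final body='zbs' (3 bytes)
Body byte 2 at stream offset 10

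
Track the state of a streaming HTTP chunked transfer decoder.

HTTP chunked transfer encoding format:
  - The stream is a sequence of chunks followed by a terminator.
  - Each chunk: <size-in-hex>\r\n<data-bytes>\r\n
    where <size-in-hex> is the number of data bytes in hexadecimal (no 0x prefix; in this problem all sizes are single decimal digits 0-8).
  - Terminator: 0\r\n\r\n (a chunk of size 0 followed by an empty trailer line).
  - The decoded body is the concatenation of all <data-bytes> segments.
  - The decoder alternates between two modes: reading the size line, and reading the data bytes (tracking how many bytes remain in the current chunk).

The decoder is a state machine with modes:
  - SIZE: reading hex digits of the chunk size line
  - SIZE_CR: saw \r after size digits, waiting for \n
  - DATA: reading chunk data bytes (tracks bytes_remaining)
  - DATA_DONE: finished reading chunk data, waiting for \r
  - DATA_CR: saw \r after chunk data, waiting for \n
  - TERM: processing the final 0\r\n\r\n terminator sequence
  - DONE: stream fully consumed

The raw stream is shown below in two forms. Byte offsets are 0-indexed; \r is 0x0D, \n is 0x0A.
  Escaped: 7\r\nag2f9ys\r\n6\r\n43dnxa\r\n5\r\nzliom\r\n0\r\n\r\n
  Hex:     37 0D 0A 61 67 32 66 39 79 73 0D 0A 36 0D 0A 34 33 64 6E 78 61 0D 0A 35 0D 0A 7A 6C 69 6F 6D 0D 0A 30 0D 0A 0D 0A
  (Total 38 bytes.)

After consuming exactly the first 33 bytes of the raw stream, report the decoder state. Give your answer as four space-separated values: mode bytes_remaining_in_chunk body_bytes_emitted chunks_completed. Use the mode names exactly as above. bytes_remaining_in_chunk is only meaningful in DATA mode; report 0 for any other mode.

Byte 0 = '7': mode=SIZE remaining=0 emitted=0 chunks_done=0
Byte 1 = 0x0D: mode=SIZE_CR remaining=0 emitted=0 chunks_done=0
Byte 2 = 0x0A: mode=DATA remaining=7 emitted=0 chunks_done=0
Byte 3 = 'a': mode=DATA remaining=6 emitted=1 chunks_done=0
Byte 4 = 'g': mode=DATA remaining=5 emitted=2 chunks_done=0
Byte 5 = '2': mode=DATA remaining=4 emitted=3 chunks_done=0
Byte 6 = 'f': mode=DATA remaining=3 emitted=4 chunks_done=0
Byte 7 = '9': mode=DATA remaining=2 emitted=5 chunks_done=0
Byte 8 = 'y': mode=DATA remaining=1 emitted=6 chunks_done=0
Byte 9 = 's': mode=DATA_DONE remaining=0 emitted=7 chunks_done=0
Byte 10 = 0x0D: mode=DATA_CR remaining=0 emitted=7 chunks_done=0
Byte 11 = 0x0A: mode=SIZE remaining=0 emitted=7 chunks_done=1
Byte 12 = '6': mode=SIZE remaining=0 emitted=7 chunks_done=1
Byte 13 = 0x0D: mode=SIZE_CR remaining=0 emitted=7 chunks_done=1
Byte 14 = 0x0A: mode=DATA remaining=6 emitted=7 chunks_done=1
Byte 15 = '4': mode=DATA remaining=5 emitted=8 chunks_done=1
Byte 16 = '3': mode=DATA remaining=4 emitted=9 chunks_done=1
Byte 17 = 'd': mode=DATA remaining=3 emitted=10 chunks_done=1
Byte 18 = 'n': mode=DATA remaining=2 emitted=11 chunks_done=1
Byte 19 = 'x': mode=DATA remaining=1 emitted=12 chunks_done=1
Byte 20 = 'a': mode=DATA_DONE remaining=0 emitted=13 chunks_done=1
Byte 21 = 0x0D: mode=DATA_CR remaining=0 emitted=13 chunks_done=1
Byte 22 = 0x0A: mode=SIZE remaining=0 emitted=13 chunks_done=2
Byte 23 = '5': mode=SIZE remaining=0 emitted=13 chunks_done=2
Byte 24 = 0x0D: mode=SIZE_CR remaining=0 emitted=13 chunks_done=2
Byte 25 = 0x0A: mode=DATA remaining=5 emitted=13 chunks_done=2
Byte 26 = 'z': mode=DATA remaining=4 emitted=14 chunks_done=2
Byte 27 = 'l': mode=DATA remaining=3 emitted=15 chunks_done=2
Byte 28 = 'i': mode=DATA remaining=2 emitted=16 chunks_done=2
Byte 29 = 'o': mode=DATA remaining=1 emitted=17 chunks_done=2
Byte 30 = 'm': mode=DATA_DONE remaining=0 emitted=18 chunks_done=2
Byte 31 = 0x0D: mode=DATA_CR remaining=0 emitted=18 chunks_done=2
Byte 32 = 0x0A: mode=SIZE remaining=0 emitted=18 chunks_done=3

Answer: SIZE 0 18 3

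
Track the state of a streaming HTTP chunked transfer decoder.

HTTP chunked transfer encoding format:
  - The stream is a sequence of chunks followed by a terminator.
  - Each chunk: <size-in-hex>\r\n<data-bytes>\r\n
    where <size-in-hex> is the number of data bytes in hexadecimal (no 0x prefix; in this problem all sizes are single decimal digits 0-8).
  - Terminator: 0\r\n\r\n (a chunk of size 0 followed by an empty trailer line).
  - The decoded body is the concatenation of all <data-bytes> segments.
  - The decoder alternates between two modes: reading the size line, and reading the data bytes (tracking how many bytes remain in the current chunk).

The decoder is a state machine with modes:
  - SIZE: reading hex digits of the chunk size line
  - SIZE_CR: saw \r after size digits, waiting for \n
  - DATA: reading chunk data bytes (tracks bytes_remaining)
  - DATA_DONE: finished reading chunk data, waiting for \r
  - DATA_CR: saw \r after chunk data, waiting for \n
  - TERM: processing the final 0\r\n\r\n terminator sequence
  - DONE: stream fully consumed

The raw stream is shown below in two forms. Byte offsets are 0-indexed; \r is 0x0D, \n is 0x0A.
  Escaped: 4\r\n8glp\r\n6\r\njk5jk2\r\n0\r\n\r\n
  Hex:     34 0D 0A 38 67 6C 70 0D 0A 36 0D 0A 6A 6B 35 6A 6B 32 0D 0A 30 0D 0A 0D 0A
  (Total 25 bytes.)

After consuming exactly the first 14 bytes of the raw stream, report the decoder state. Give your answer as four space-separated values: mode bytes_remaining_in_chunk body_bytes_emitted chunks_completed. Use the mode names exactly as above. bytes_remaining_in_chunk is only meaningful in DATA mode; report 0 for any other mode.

Answer: DATA 4 6 1

Derivation:
Byte 0 = '4': mode=SIZE remaining=0 emitted=0 chunks_done=0
Byte 1 = 0x0D: mode=SIZE_CR remaining=0 emitted=0 chunks_done=0
Byte 2 = 0x0A: mode=DATA remaining=4 emitted=0 chunks_done=0
Byte 3 = '8': mode=DATA remaining=3 emitted=1 chunks_done=0
Byte 4 = 'g': mode=DATA remaining=2 emitted=2 chunks_done=0
Byte 5 = 'l': mode=DATA remaining=1 emitted=3 chunks_done=0
Byte 6 = 'p': mode=DATA_DONE remaining=0 emitted=4 chunks_done=0
Byte 7 = 0x0D: mode=DATA_CR remaining=0 emitted=4 chunks_done=0
Byte 8 = 0x0A: mode=SIZE remaining=0 emitted=4 chunks_done=1
Byte 9 = '6': mode=SIZE remaining=0 emitted=4 chunks_done=1
Byte 10 = 0x0D: mode=SIZE_CR remaining=0 emitted=4 chunks_done=1
Byte 11 = 0x0A: mode=DATA remaining=6 emitted=4 chunks_done=1
Byte 12 = 'j': mode=DATA remaining=5 emitted=5 chunks_done=1
Byte 13 = 'k': mode=DATA remaining=4 emitted=6 chunks_done=1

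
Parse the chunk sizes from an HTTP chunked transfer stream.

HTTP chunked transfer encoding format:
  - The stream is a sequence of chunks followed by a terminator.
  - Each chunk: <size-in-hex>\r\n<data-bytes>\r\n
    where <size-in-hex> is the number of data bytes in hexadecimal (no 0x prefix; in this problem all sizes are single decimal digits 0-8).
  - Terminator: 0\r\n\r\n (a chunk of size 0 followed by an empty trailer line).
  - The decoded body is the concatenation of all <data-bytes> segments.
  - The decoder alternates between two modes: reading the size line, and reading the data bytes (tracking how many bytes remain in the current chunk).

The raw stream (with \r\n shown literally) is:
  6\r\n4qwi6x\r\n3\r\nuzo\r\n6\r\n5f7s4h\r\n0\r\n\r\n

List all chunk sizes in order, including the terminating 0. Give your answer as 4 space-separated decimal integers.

Answer: 6 3 6 0

Derivation:
Chunk 1: stream[0..1]='6' size=0x6=6, data at stream[3..9]='4qwi6x' -> body[0..6], body so far='4qwi6x'
Chunk 2: stream[11..12]='3' size=0x3=3, data at stream[14..17]='uzo' -> body[6..9], body so far='4qwi6xuzo'
Chunk 3: stream[19..20]='6' size=0x6=6, data at stream[22..28]='5f7s4h' -> body[9..15], body so far='4qwi6xuzo5f7s4h'
Chunk 4: stream[30..31]='0' size=0 (terminator). Final body='4qwi6xuzo5f7s4h' (15 bytes)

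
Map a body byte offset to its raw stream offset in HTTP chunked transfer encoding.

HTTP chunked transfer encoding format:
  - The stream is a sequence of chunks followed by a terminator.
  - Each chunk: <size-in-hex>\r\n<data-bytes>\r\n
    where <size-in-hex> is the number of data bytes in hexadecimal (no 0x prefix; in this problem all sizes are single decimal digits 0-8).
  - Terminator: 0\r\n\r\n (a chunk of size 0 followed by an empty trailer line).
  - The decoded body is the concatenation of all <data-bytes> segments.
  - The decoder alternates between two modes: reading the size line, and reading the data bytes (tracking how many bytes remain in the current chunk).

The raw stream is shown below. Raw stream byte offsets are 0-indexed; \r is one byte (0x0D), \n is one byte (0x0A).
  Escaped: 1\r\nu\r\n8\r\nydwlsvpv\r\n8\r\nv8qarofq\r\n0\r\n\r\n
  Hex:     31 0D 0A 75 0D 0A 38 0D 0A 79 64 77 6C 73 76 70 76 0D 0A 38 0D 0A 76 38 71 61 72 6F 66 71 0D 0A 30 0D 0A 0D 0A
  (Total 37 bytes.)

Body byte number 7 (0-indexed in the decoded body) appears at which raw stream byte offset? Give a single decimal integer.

Chunk 1: stream[0..1]='1' size=0x1=1, data at stream[3..4]='u' -> body[0..1], body so far='u'
Chunk 2: stream[6..7]='8' size=0x8=8, data at stream[9..17]='ydwlsvpv' -> body[1..9], body so far='uydwlsvpv'
Chunk 3: stream[19..20]='8' size=0x8=8, data at stream[22..30]='v8qarofq' -> body[9..17], body so far='uydwlsvpvv8qarofq'
Chunk 4: stream[32..33]='0' size=0 (terminator). Final body='uydwlsvpvv8qarofq' (17 bytes)
Body byte 7 at stream offset 15

Answer: 15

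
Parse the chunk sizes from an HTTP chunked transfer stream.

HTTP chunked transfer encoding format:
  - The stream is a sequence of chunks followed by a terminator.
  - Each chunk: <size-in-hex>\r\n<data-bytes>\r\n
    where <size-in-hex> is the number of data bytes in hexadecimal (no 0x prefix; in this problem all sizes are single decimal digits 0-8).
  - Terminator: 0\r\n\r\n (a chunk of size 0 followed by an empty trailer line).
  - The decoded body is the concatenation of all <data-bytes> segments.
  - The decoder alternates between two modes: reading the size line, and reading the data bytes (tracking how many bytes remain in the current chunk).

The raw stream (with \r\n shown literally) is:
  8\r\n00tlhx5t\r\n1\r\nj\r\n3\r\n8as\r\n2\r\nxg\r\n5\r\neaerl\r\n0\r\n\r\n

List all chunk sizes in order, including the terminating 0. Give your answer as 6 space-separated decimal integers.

Answer: 8 1 3 2 5 0

Derivation:
Chunk 1: stream[0..1]='8' size=0x8=8, data at stream[3..11]='00tlhx5t' -> body[0..8], body so far='00tlhx5t'
Chunk 2: stream[13..14]='1' size=0x1=1, data at stream[16..17]='j' -> body[8..9], body so far='00tlhx5tj'
Chunk 3: stream[19..20]='3' size=0x3=3, data at stream[22..25]='8as' -> body[9..12], body so far='00tlhx5tj8as'
Chunk 4: stream[27..28]='2' size=0x2=2, data at stream[30..32]='xg' -> body[12..14], body so far='00tlhx5tj8asxg'
Chunk 5: stream[34..35]='5' size=0x5=5, data at stream[37..42]='eaerl' -> body[14..19], body so far='00tlhx5tj8asxgeaerl'
Chunk 6: stream[44..45]='0' size=0 (terminator). Final body='00tlhx5tj8asxgeaerl' (19 bytes)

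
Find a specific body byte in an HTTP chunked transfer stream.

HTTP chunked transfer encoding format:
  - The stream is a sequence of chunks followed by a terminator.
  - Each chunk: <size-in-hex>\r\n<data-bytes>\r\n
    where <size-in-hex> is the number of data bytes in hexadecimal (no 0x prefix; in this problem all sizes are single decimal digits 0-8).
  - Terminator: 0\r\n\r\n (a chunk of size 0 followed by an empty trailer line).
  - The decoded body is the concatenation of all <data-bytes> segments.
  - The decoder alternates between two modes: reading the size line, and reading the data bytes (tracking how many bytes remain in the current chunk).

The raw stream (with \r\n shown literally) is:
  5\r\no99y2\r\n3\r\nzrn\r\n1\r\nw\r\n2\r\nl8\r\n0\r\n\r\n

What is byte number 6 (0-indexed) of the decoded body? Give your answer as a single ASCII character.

Answer: r

Derivation:
Chunk 1: stream[0..1]='5' size=0x5=5, data at stream[3..8]='o99y2' -> body[0..5], body so far='o99y2'
Chunk 2: stream[10..11]='3' size=0x3=3, data at stream[13..16]='zrn' -> body[5..8], body so far='o99y2zrn'
Chunk 3: stream[18..19]='1' size=0x1=1, data at stream[21..22]='w' -> body[8..9], body so far='o99y2zrnw'
Chunk 4: stream[24..25]='2' size=0x2=2, data at stream[27..29]='l8' -> body[9..11], body so far='o99y2zrnwl8'
Chunk 5: stream[31..32]='0' size=0 (terminator). Final body='o99y2zrnwl8' (11 bytes)
Body byte 6 = 'r'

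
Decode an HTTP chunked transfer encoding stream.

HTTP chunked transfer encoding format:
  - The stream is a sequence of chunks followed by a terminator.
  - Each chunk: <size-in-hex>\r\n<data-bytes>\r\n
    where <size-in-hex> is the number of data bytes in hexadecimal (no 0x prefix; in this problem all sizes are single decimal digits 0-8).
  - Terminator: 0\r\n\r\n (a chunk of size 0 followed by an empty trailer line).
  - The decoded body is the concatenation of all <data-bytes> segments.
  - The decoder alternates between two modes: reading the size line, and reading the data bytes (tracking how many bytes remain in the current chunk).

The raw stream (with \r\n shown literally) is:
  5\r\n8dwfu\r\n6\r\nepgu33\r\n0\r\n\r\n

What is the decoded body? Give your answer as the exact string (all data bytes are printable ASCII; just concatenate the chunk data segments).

Chunk 1: stream[0..1]='5' size=0x5=5, data at stream[3..8]='8dwfu' -> body[0..5], body so far='8dwfu'
Chunk 2: stream[10..11]='6' size=0x6=6, data at stream[13..19]='epgu33' -> body[5..11], body so far='8dwfuepgu33'
Chunk 3: stream[21..22]='0' size=0 (terminator). Final body='8dwfuepgu33' (11 bytes)

Answer: 8dwfuepgu33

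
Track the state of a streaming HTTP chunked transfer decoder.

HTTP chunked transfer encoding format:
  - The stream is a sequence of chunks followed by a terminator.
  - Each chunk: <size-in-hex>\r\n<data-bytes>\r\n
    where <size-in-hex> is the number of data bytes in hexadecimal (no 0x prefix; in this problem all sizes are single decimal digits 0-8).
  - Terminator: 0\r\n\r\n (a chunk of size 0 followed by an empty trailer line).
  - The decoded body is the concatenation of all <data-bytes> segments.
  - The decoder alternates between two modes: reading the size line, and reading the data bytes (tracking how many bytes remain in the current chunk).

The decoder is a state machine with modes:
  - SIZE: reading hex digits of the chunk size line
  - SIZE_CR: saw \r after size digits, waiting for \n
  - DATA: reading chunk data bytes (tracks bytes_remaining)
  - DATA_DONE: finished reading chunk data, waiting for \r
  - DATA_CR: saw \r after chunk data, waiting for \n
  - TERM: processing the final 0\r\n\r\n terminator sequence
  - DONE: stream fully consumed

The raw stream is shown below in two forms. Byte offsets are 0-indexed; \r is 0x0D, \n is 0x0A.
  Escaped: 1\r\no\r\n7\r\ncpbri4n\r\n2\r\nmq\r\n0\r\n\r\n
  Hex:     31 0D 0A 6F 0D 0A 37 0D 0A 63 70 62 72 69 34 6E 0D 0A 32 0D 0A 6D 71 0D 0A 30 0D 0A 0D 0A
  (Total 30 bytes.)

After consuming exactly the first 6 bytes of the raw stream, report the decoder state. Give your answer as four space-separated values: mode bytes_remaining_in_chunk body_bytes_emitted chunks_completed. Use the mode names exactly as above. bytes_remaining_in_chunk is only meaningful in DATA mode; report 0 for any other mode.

Byte 0 = '1': mode=SIZE remaining=0 emitted=0 chunks_done=0
Byte 1 = 0x0D: mode=SIZE_CR remaining=0 emitted=0 chunks_done=0
Byte 2 = 0x0A: mode=DATA remaining=1 emitted=0 chunks_done=0
Byte 3 = 'o': mode=DATA_DONE remaining=0 emitted=1 chunks_done=0
Byte 4 = 0x0D: mode=DATA_CR remaining=0 emitted=1 chunks_done=0
Byte 5 = 0x0A: mode=SIZE remaining=0 emitted=1 chunks_done=1

Answer: SIZE 0 1 1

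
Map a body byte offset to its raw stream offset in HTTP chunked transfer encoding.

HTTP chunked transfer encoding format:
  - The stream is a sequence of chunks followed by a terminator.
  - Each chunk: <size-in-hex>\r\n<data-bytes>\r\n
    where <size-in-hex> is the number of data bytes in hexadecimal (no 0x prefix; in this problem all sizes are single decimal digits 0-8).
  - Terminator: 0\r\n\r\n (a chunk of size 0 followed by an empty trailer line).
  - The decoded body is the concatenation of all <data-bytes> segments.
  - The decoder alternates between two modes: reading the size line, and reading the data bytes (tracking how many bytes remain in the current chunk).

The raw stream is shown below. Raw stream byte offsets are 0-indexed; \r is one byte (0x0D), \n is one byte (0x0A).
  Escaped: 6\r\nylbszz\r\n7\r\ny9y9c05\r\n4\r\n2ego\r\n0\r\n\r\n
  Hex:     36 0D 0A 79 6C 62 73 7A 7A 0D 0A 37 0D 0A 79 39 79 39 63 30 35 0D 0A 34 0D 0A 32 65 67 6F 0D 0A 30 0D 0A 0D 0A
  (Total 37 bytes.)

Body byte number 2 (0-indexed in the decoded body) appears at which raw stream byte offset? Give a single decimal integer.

Answer: 5

Derivation:
Chunk 1: stream[0..1]='6' size=0x6=6, data at stream[3..9]='ylbszz' -> body[0..6], body so far='ylbszz'
Chunk 2: stream[11..12]='7' size=0x7=7, data at stream[14..21]='y9y9c05' -> body[6..13], body so far='ylbszzy9y9c05'
Chunk 3: stream[23..24]='4' size=0x4=4, data at stream[26..30]='2ego' -> body[13..17], body so far='ylbszzy9y9c052ego'
Chunk 4: stream[32..33]='0' size=0 (terminator). Final body='ylbszzy9y9c052ego' (17 bytes)
Body byte 2 at stream offset 5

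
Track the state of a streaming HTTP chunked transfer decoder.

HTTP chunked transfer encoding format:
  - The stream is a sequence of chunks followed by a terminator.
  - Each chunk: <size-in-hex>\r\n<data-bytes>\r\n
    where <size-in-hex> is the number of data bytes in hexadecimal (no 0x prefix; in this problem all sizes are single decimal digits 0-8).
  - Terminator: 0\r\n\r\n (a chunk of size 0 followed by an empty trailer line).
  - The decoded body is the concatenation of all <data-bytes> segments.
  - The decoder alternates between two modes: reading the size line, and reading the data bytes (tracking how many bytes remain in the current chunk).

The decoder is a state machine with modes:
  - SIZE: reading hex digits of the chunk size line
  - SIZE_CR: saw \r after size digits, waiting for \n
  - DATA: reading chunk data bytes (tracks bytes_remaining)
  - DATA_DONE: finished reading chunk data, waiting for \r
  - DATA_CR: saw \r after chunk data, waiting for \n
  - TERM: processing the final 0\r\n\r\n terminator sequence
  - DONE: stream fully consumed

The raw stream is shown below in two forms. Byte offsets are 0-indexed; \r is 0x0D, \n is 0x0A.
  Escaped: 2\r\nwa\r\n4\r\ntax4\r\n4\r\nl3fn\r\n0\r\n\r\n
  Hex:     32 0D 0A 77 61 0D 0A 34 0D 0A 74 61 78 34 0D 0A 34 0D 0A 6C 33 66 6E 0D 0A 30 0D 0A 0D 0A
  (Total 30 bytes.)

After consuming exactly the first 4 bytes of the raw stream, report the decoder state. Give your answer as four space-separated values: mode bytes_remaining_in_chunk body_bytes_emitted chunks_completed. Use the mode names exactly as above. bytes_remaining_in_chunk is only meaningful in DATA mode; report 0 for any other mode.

Answer: DATA 1 1 0

Derivation:
Byte 0 = '2': mode=SIZE remaining=0 emitted=0 chunks_done=0
Byte 1 = 0x0D: mode=SIZE_CR remaining=0 emitted=0 chunks_done=0
Byte 2 = 0x0A: mode=DATA remaining=2 emitted=0 chunks_done=0
Byte 3 = 'w': mode=DATA remaining=1 emitted=1 chunks_done=0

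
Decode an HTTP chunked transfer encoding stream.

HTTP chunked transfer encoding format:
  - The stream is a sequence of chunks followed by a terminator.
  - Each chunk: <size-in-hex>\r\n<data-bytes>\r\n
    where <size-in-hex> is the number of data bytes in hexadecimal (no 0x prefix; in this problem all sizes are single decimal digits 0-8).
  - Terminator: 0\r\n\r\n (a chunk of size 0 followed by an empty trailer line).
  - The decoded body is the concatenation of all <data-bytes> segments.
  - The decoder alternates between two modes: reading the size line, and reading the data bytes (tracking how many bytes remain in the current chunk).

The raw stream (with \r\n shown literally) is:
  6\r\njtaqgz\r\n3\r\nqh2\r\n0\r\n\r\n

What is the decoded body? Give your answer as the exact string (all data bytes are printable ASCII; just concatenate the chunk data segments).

Chunk 1: stream[0..1]='6' size=0x6=6, data at stream[3..9]='jtaqgz' -> body[0..6], body so far='jtaqgz'
Chunk 2: stream[11..12]='3' size=0x3=3, data at stream[14..17]='qh2' -> body[6..9], body so far='jtaqgzqh2'
Chunk 3: stream[19..20]='0' size=0 (terminator). Final body='jtaqgzqh2' (9 bytes)

Answer: jtaqgzqh2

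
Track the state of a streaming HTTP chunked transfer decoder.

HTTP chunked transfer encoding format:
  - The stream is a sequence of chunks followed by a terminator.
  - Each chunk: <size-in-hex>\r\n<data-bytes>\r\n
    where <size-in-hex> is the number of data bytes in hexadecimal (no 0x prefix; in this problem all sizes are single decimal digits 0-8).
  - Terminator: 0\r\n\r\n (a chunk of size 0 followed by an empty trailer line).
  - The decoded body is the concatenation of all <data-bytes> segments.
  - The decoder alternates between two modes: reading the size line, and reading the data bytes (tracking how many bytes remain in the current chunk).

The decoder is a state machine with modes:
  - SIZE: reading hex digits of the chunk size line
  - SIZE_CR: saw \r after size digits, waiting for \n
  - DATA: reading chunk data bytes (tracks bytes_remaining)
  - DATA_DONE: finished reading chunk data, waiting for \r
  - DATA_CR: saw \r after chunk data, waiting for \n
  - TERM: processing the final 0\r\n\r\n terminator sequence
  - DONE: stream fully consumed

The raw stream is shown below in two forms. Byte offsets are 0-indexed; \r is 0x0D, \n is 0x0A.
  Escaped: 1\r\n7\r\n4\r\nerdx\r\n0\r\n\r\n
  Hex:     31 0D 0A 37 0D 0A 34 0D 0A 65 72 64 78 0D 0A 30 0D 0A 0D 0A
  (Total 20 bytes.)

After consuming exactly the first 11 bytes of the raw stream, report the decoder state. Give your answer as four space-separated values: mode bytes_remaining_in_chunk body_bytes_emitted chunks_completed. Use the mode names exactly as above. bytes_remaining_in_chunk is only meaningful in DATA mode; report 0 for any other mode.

Answer: DATA 2 3 1

Derivation:
Byte 0 = '1': mode=SIZE remaining=0 emitted=0 chunks_done=0
Byte 1 = 0x0D: mode=SIZE_CR remaining=0 emitted=0 chunks_done=0
Byte 2 = 0x0A: mode=DATA remaining=1 emitted=0 chunks_done=0
Byte 3 = '7': mode=DATA_DONE remaining=0 emitted=1 chunks_done=0
Byte 4 = 0x0D: mode=DATA_CR remaining=0 emitted=1 chunks_done=0
Byte 5 = 0x0A: mode=SIZE remaining=0 emitted=1 chunks_done=1
Byte 6 = '4': mode=SIZE remaining=0 emitted=1 chunks_done=1
Byte 7 = 0x0D: mode=SIZE_CR remaining=0 emitted=1 chunks_done=1
Byte 8 = 0x0A: mode=DATA remaining=4 emitted=1 chunks_done=1
Byte 9 = 'e': mode=DATA remaining=3 emitted=2 chunks_done=1
Byte 10 = 'r': mode=DATA remaining=2 emitted=3 chunks_done=1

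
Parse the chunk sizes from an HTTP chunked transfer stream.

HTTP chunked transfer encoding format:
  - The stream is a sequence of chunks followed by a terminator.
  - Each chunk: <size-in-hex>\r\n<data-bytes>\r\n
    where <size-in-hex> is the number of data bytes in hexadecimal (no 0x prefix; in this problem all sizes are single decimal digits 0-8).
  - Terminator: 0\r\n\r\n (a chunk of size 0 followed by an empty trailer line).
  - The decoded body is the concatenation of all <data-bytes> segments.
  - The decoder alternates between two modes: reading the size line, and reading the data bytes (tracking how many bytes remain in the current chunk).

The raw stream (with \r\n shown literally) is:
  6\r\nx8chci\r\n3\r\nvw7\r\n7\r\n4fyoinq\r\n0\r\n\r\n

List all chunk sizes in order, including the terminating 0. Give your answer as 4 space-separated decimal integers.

Chunk 1: stream[0..1]='6' size=0x6=6, data at stream[3..9]='x8chci' -> body[0..6], body so far='x8chci'
Chunk 2: stream[11..12]='3' size=0x3=3, data at stream[14..17]='vw7' -> body[6..9], body so far='x8chcivw7'
Chunk 3: stream[19..20]='7' size=0x7=7, data at stream[22..29]='4fyoinq' -> body[9..16], body so far='x8chcivw74fyoinq'
Chunk 4: stream[31..32]='0' size=0 (terminator). Final body='x8chcivw74fyoinq' (16 bytes)

Answer: 6 3 7 0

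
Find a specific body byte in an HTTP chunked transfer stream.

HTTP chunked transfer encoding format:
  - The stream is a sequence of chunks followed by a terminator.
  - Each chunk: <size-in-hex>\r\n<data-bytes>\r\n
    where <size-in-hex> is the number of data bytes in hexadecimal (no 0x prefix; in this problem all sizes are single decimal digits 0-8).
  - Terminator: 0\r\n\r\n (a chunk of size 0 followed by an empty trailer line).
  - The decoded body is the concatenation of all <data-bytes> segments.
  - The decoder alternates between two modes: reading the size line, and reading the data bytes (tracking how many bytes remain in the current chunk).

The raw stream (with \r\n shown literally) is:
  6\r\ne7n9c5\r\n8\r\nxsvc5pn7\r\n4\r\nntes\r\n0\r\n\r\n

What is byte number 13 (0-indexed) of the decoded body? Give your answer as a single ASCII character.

Chunk 1: stream[0..1]='6' size=0x6=6, data at stream[3..9]='e7n9c5' -> body[0..6], body so far='e7n9c5'
Chunk 2: stream[11..12]='8' size=0x8=8, data at stream[14..22]='xsvc5pn7' -> body[6..14], body so far='e7n9c5xsvc5pn7'
Chunk 3: stream[24..25]='4' size=0x4=4, data at stream[27..31]='ntes' -> body[14..18], body so far='e7n9c5xsvc5pn7ntes'
Chunk 4: stream[33..34]='0' size=0 (terminator). Final body='e7n9c5xsvc5pn7ntes' (18 bytes)
Body byte 13 = '7'

Answer: 7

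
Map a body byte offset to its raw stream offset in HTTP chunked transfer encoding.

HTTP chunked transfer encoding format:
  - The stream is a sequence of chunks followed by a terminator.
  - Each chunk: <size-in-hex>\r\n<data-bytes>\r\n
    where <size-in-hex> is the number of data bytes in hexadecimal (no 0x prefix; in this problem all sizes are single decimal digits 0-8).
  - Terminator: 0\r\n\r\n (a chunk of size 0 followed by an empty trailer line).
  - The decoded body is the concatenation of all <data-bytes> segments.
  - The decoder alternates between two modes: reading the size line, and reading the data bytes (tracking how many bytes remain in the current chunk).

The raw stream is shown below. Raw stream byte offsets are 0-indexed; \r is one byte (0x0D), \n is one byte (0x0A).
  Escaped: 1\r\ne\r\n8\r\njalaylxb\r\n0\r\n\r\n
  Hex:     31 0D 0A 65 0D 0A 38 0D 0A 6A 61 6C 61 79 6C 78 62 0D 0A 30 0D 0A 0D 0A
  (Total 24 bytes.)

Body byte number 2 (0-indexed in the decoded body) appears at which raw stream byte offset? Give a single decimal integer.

Answer: 10

Derivation:
Chunk 1: stream[0..1]='1' size=0x1=1, data at stream[3..4]='e' -> body[0..1], body so far='e'
Chunk 2: stream[6..7]='8' size=0x8=8, data at stream[9..17]='jalaylxb' -> body[1..9], body so far='ejalaylxb'
Chunk 3: stream[19..20]='0' size=0 (terminator). Final body='ejalaylxb' (9 bytes)
Body byte 2 at stream offset 10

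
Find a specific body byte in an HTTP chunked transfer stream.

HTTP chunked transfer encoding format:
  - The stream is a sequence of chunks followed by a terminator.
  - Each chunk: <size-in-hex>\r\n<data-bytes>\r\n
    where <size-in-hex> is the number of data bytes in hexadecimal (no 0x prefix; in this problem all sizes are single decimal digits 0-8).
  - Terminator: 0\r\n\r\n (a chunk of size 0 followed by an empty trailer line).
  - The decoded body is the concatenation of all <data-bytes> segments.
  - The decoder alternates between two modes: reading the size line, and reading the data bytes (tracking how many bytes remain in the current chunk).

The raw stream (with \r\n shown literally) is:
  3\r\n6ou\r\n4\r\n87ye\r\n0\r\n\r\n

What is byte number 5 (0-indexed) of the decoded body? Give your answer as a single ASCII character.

Chunk 1: stream[0..1]='3' size=0x3=3, data at stream[3..6]='6ou' -> body[0..3], body so far='6ou'
Chunk 2: stream[8..9]='4' size=0x4=4, data at stream[11..15]='87ye' -> body[3..7], body so far='6ou87ye'
Chunk 3: stream[17..18]='0' size=0 (terminator). Final body='6ou87ye' (7 bytes)
Body byte 5 = 'y'

Answer: y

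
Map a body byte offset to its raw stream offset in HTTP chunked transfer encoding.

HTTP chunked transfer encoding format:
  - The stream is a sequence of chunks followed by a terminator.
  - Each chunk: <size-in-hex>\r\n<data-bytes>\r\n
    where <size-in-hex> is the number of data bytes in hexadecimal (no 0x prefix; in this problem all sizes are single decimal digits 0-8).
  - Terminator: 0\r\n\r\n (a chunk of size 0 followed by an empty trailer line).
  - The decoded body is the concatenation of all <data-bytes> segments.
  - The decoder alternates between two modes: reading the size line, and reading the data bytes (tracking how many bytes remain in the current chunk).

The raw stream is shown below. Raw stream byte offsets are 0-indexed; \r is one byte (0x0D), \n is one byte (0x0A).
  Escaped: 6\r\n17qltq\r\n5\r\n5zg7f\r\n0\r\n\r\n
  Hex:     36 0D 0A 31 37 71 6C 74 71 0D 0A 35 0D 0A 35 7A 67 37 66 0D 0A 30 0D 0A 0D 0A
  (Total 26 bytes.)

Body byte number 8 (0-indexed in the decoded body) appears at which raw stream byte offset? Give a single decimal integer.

Chunk 1: stream[0..1]='6' size=0x6=6, data at stream[3..9]='17qltq' -> body[0..6], body so far='17qltq'
Chunk 2: stream[11..12]='5' size=0x5=5, data at stream[14..19]='5zg7f' -> body[6..11], body so far='17qltq5zg7f'
Chunk 3: stream[21..22]='0' size=0 (terminator). Final body='17qltq5zg7f' (11 bytes)
Body byte 8 at stream offset 16

Answer: 16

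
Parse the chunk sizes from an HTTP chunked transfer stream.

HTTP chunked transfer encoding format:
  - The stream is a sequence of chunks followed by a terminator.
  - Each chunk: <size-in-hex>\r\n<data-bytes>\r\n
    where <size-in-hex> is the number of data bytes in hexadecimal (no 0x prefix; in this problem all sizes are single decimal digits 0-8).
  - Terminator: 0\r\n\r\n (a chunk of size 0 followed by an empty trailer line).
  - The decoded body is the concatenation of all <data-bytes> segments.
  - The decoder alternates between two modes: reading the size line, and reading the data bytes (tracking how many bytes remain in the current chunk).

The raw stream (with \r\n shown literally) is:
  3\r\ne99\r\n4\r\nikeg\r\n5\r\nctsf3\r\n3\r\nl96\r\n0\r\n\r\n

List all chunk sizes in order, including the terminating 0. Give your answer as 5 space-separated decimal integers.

Answer: 3 4 5 3 0

Derivation:
Chunk 1: stream[0..1]='3' size=0x3=3, data at stream[3..6]='e99' -> body[0..3], body so far='e99'
Chunk 2: stream[8..9]='4' size=0x4=4, data at stream[11..15]='ikeg' -> body[3..7], body so far='e99ikeg'
Chunk 3: stream[17..18]='5' size=0x5=5, data at stream[20..25]='ctsf3' -> body[7..12], body so far='e99ikegctsf3'
Chunk 4: stream[27..28]='3' size=0x3=3, data at stream[30..33]='l96' -> body[12..15], body so far='e99ikegctsf3l96'
Chunk 5: stream[35..36]='0' size=0 (terminator). Final body='e99ikegctsf3l96' (15 bytes)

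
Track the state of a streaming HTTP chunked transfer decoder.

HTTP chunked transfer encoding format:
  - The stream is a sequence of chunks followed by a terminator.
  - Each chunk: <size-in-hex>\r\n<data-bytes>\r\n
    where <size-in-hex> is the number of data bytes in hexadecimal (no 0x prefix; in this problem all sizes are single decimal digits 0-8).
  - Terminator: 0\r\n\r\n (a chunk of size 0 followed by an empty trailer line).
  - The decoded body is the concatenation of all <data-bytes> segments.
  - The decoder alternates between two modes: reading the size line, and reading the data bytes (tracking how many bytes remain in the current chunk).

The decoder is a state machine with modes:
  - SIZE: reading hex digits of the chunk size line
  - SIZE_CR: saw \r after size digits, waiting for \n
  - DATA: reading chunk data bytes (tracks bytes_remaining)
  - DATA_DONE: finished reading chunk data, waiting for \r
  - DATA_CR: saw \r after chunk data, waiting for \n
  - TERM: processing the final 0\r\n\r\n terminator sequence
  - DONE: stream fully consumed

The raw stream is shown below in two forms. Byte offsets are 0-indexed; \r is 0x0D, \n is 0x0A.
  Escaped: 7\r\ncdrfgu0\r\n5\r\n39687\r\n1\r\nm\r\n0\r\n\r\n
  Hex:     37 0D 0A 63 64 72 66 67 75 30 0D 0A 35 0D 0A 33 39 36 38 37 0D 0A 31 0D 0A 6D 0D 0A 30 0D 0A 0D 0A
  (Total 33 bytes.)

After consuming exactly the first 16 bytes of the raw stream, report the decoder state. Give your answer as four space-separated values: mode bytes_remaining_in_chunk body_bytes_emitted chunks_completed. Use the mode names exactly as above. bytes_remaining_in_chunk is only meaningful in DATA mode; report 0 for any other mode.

Answer: DATA 4 8 1

Derivation:
Byte 0 = '7': mode=SIZE remaining=0 emitted=0 chunks_done=0
Byte 1 = 0x0D: mode=SIZE_CR remaining=0 emitted=0 chunks_done=0
Byte 2 = 0x0A: mode=DATA remaining=7 emitted=0 chunks_done=0
Byte 3 = 'c': mode=DATA remaining=6 emitted=1 chunks_done=0
Byte 4 = 'd': mode=DATA remaining=5 emitted=2 chunks_done=0
Byte 5 = 'r': mode=DATA remaining=4 emitted=3 chunks_done=0
Byte 6 = 'f': mode=DATA remaining=3 emitted=4 chunks_done=0
Byte 7 = 'g': mode=DATA remaining=2 emitted=5 chunks_done=0
Byte 8 = 'u': mode=DATA remaining=1 emitted=6 chunks_done=0
Byte 9 = '0': mode=DATA_DONE remaining=0 emitted=7 chunks_done=0
Byte 10 = 0x0D: mode=DATA_CR remaining=0 emitted=7 chunks_done=0
Byte 11 = 0x0A: mode=SIZE remaining=0 emitted=7 chunks_done=1
Byte 12 = '5': mode=SIZE remaining=0 emitted=7 chunks_done=1
Byte 13 = 0x0D: mode=SIZE_CR remaining=0 emitted=7 chunks_done=1
Byte 14 = 0x0A: mode=DATA remaining=5 emitted=7 chunks_done=1
Byte 15 = '3': mode=DATA remaining=4 emitted=8 chunks_done=1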